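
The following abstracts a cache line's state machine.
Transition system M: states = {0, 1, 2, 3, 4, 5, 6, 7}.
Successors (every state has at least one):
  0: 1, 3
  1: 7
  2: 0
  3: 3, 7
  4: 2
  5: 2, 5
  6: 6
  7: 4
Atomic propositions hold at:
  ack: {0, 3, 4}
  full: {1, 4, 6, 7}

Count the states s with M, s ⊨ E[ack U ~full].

Sat(~full) = {0, 2, 3, 5}
E[ack U ~full]: least fixpoint, start Z0 = Sat(~full) = {0, 2, 3, 5}, add states in Sat(ack) with some successor in Z. Z1 = {0, 2, 3, 4, 5}; fixed.
Sat(E[ack U ~full]) = {0, 2, 3, 4, 5}
|Sat(E[ack U ~full])| = |{0, 2, 3, 4, 5}| = 5.

5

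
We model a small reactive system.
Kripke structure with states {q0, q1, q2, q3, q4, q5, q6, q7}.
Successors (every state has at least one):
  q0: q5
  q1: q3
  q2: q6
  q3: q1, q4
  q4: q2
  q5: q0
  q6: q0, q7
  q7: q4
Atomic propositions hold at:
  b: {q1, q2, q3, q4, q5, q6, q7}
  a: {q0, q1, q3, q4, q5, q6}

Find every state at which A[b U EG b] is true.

EG b: greatest fixpoint, start Z0 = {q1, q2, q3, q4, q5, q6, q7}, keep only states in Sat with some successor in Z. Z1 = {q1, q2, q3, q4, q6, q7}; fixed.
Sat(EG b) = {q1, q2, q3, q4, q6, q7}
A[b U EG b]: least fixpoint, start Z0 = Sat(EG b) = {q1, q2, q3, q4, q6, q7}, add states in Sat(b) with every successor in Z. Already a fixed point.
Sat(A[b U EG b]) = {q1, q2, q3, q4, q6, q7}

{q1, q2, q3, q4, q6, q7}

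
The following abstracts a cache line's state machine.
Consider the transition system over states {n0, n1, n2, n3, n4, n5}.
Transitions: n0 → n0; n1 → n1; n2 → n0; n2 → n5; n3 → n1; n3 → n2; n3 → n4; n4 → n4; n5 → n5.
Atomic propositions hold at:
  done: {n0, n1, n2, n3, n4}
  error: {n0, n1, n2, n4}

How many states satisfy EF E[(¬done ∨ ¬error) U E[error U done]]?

5

Sat(¬done) = {n5}
Sat(¬error) = {n3, n5}
Sat(¬done ∨ ¬error) = {n3, n5}
E[error U done]: least fixpoint, start Z0 = Sat(done) = {n0, n1, n2, n3, n4}, add states in Sat(error) with some successor in Z. Already a fixed point.
Sat(E[error U done]) = {n0, n1, n2, n3, n4}
E[(¬done ∨ ¬error) U E[error U done]]: least fixpoint, start Z0 = Sat(E[error U done]) = {n0, n1, n2, n3, n4}, add states in Sat(¬done ∨ ¬error) with some successor in Z. Already a fixed point.
Sat(E[(¬done ∨ ¬error) U E[error U done]]) = {n0, n1, n2, n3, n4}
EF E[(¬done ∨ ¬error) U E[error U done]]: least fixpoint, start Z0 = {n0, n1, n2, n3, n4}, add states with some successor in Z. Already a fixed point.
Sat(EF E[(¬done ∨ ¬error) U E[error U done]]) = {n0, n1, n2, n3, n4}
|Sat(EF E[(¬done ∨ ¬error) U E[error U done]])| = |{n0, n1, n2, n3, n4}| = 5.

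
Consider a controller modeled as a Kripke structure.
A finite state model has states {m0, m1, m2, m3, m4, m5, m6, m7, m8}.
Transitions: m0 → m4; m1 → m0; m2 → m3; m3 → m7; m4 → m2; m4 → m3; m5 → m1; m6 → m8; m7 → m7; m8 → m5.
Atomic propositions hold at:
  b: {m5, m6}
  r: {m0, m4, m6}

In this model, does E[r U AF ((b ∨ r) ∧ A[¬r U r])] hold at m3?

No

Sat(b ∨ r) = {m0, m4, m5, m6}
Sat(¬r) = {m1, m2, m3, m5, m7, m8}
A[¬r U r]: least fixpoint, start Z0 = Sat(r) = {m0, m4, m6}, add states in Sat(¬r) with every successor in Z. Z1 = {m0, m1, m4, m6}; Z2 = {m0, m1, m4, m5, m6}; Z3 = {m0, m1, m4, m5, m6, m8}; fixed.
Sat(A[¬r U r]) = {m0, m1, m4, m5, m6, m8}
Sat((b ∨ r) ∧ A[¬r U r]) = {m0, m4, m5, m6}
AF ((b ∨ r) ∧ A[¬r U r]): least fixpoint, start Z0 = {m0, m4, m5, m6}, add states with every successor in Z. Z1 = {m0, m1, m4, m5, m6, m8}; fixed.
Sat(AF ((b ∨ r) ∧ A[¬r U r])) = {m0, m1, m4, m5, m6, m8}
E[r U AF ((b ∨ r) ∧ A[¬r U r])]: least fixpoint, start Z0 = Sat(AF ((b ∨ r) ∧ A[¬r U r])) = {m0, m1, m4, m5, m6, m8}, add states in Sat(r) with some successor in Z. Already a fixed point.
Sat(E[r U AF ((b ∨ r) ∧ A[¬r U r])]) = {m0, m1, m4, m5, m6, m8}
m3 ∉ Sat(E[r U AF ((b ∨ r) ∧ A[¬r U r])]) = {m0, m1, m4, m5, m6, m8}, so the formula does not hold at m3.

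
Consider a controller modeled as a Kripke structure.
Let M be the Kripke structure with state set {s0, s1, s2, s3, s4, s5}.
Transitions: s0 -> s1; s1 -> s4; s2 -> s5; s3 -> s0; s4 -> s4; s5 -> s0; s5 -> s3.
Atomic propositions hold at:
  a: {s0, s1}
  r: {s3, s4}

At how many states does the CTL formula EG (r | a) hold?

Sat(r | a) = {s0, s1, s3, s4}
EG (r | a): greatest fixpoint, start Z0 = {s0, s1, s3, s4}, keep only states in Sat with some successor in Z. Already a fixed point.
Sat(EG (r | a)) = {s0, s1, s3, s4}
|Sat(EG (r | a))| = |{s0, s1, s3, s4}| = 4.

4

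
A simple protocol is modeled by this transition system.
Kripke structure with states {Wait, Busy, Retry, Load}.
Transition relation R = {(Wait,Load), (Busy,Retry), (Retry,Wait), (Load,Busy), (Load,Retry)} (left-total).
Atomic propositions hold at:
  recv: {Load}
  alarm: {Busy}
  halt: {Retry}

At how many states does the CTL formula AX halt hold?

1

Sat(AX halt) = {s : every successor in {Retry}} = {Busy}
|Sat(AX halt)| = |{Busy}| = 1.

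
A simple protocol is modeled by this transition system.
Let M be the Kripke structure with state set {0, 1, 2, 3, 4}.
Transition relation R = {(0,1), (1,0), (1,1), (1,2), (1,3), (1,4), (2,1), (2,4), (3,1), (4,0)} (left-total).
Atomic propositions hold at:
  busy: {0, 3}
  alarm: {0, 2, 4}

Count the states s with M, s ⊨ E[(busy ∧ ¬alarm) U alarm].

Sat(¬alarm) = {1, 3}
Sat(busy ∧ ¬alarm) = {3}
E[(busy ∧ ¬alarm) U alarm]: least fixpoint, start Z0 = Sat(alarm) = {0, 2, 4}, add states in Sat(busy ∧ ¬alarm) with some successor in Z. Already a fixed point.
Sat(E[(busy ∧ ¬alarm) U alarm]) = {0, 2, 4}
|Sat(E[(busy ∧ ¬alarm) U alarm])| = |{0, 2, 4}| = 3.

3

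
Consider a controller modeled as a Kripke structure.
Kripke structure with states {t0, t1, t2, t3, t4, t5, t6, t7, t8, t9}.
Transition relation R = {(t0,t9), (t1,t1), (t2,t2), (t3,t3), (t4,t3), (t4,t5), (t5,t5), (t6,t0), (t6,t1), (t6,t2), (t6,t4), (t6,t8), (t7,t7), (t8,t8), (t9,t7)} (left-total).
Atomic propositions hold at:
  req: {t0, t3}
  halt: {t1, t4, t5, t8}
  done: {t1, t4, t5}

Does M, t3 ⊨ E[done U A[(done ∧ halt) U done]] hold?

Sat(done ∧ halt) = {t1, t4, t5}
A[(done ∧ halt) U done]: least fixpoint, start Z0 = Sat(done) = {t1, t4, t5}, add states in Sat(done ∧ halt) with every successor in Z. Already a fixed point.
Sat(A[(done ∧ halt) U done]) = {t1, t4, t5}
E[done U A[(done ∧ halt) U done]]: least fixpoint, start Z0 = Sat(A[(done ∧ halt) U done]) = {t1, t4, t5}, add states in Sat(done) with some successor in Z. Already a fixed point.
Sat(E[done U A[(done ∧ halt) U done]]) = {t1, t4, t5}
t3 ∉ Sat(E[done U A[(done ∧ halt) U done]]) = {t1, t4, t5}, so the formula does not hold at t3.

No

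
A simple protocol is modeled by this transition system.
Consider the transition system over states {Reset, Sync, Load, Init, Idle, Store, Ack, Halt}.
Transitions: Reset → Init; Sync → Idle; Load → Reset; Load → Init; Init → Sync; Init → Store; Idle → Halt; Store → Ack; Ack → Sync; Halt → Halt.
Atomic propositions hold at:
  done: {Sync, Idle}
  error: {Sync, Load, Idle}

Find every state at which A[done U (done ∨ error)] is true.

Sat(done ∨ error) = {Sync, Load, Idle}
A[done U (done ∨ error)]: least fixpoint, start Z0 = Sat((done ∨ error)) = {Sync, Load, Idle}, add states in Sat(done) with every successor in Z. Already a fixed point.
Sat(A[done U (done ∨ error)]) = {Sync, Load, Idle}

{Sync, Load, Idle}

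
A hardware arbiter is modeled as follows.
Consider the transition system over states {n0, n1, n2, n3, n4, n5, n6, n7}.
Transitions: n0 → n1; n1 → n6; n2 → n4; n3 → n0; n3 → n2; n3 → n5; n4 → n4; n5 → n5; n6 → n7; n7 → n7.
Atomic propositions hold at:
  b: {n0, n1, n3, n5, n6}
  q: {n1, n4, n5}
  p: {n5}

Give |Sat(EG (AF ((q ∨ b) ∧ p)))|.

1

Sat(q ∨ b) = {n0, n1, n3, n4, n5, n6}
Sat((q ∨ b) ∧ p) = {n5}
AF ((q ∨ b) ∧ p): least fixpoint, start Z0 = {n5}, add states with every successor in Z. Already a fixed point.
Sat(AF ((q ∨ b) ∧ p)) = {n5}
EG (AF ((q ∨ b) ∧ p)): greatest fixpoint, start Z0 = {n5}, keep only states in Sat with some successor in Z. Already a fixed point.
Sat(EG (AF ((q ∨ b) ∧ p))) = {n5}
|Sat(EG (AF ((q ∨ b) ∧ p)))| = |{n5}| = 1.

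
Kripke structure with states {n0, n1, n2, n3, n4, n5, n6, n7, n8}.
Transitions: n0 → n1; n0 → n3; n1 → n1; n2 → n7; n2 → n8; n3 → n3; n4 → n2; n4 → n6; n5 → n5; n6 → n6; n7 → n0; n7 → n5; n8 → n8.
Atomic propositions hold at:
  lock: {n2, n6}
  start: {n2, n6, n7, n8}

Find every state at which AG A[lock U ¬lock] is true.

{n0, n1, n2, n3, n5, n7, n8}

Sat(¬lock) = {n0, n1, n3, n4, n5, n7, n8}
A[lock U ¬lock]: least fixpoint, start Z0 = Sat(¬lock) = {n0, n1, n3, n4, n5, n7, n8}, add states in Sat(lock) with every successor in Z. Z1 = {n0, n1, n2, n3, n4, n5, n7, n8}; fixed.
Sat(A[lock U ¬lock]) = {n0, n1, n2, n3, n4, n5, n7, n8}
AG A[lock U ¬lock]: greatest fixpoint, start Z0 = {n0, n1, n2, n3, n4, n5, n7, n8}, keep only states in Sat with every successor in Z. Z1 = {n0, n1, n2, n3, n5, n7, n8}; fixed.
Sat(AG A[lock U ¬lock]) = {n0, n1, n2, n3, n5, n7, n8}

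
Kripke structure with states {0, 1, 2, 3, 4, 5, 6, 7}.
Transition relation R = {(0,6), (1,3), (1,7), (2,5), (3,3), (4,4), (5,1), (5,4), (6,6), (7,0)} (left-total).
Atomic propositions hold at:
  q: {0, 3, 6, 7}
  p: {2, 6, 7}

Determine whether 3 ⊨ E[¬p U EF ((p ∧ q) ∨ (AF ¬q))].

Sat(¬p) = {0, 1, 3, 4, 5}
Sat(p ∧ q) = {6, 7}
Sat(¬q) = {1, 2, 4, 5}
AF ¬q: least fixpoint, start Z0 = {1, 2, 4, 5}, add states with every successor in Z. Already a fixed point.
Sat(AF ¬q) = {1, 2, 4, 5}
Sat((p ∧ q) ∨ (AF ¬q)) = {1, 2, 4, 5, 6, 7}
EF ((p ∧ q) ∨ (AF ¬q)): least fixpoint, start Z0 = {1, 2, 4, 5, 6, 7}, add states with some successor in Z. Z1 = {0, 1, 2, 4, 5, 6, 7}; fixed.
Sat(EF ((p ∧ q) ∨ (AF ¬q))) = {0, 1, 2, 4, 5, 6, 7}
E[¬p U EF ((p ∧ q) ∨ (AF ¬q))]: least fixpoint, start Z0 = Sat(EF ((p ∧ q) ∨ (AF ¬q))) = {0, 1, 2, 4, 5, 6, 7}, add states in Sat(¬p) with some successor in Z. Already a fixed point.
Sat(E[¬p U EF ((p ∧ q) ∨ (AF ¬q))]) = {0, 1, 2, 4, 5, 6, 7}
3 ∉ Sat(E[¬p U EF ((p ∧ q) ∨ (AF ¬q))]) = {0, 1, 2, 4, 5, 6, 7}, so the formula does not hold at 3.

No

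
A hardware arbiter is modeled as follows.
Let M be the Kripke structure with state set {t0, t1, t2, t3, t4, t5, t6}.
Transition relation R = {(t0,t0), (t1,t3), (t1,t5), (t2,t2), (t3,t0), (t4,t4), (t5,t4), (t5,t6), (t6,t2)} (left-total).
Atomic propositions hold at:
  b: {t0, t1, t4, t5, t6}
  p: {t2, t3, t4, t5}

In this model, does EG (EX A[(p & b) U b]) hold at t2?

No

Sat(p & b) = {t4, t5}
A[(p & b) U b]: least fixpoint, start Z0 = Sat(b) = {t0, t1, t4, t5, t6}, add states in Sat(p & b) with every successor in Z. Already a fixed point.
Sat(A[(p & b) U b]) = {t0, t1, t4, t5, t6}
Sat(EX A[(p & b) U b]) = {s : some successor in {t0, t1, t4, t5, t6}} = {t0, t1, t3, t4, t5}
EG (EX A[(p & b) U b]): greatest fixpoint, start Z0 = {t0, t1, t3, t4, t5}, keep only states in Sat with some successor in Z. Already a fixed point.
Sat(EG (EX A[(p & b) U b])) = {t0, t1, t3, t4, t5}
t2 ∉ Sat(EG (EX A[(p & b) U b])) = {t0, t1, t3, t4, t5}, so the formula does not hold at t2.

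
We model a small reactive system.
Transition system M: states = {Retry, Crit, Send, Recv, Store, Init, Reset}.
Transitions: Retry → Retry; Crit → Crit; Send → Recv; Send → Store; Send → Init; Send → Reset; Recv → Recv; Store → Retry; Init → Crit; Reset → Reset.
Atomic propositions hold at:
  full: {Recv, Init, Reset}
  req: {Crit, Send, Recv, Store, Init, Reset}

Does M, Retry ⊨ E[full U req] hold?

No

E[full U req]: least fixpoint, start Z0 = Sat(req) = {Crit, Send, Recv, Store, Init, Reset}, add states in Sat(full) with some successor in Z. Already a fixed point.
Sat(E[full U req]) = {Crit, Send, Recv, Store, Init, Reset}
Retry ∉ Sat(E[full U req]) = {Crit, Send, Recv, Store, Init, Reset}, so the formula does not hold at Retry.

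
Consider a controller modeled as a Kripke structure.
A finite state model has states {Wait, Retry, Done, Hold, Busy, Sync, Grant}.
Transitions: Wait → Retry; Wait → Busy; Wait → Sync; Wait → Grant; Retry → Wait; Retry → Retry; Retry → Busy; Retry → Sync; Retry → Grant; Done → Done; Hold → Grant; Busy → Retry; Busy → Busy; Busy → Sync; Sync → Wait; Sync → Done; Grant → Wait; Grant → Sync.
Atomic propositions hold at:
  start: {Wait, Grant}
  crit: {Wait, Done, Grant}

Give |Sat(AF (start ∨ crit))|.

5

Sat(start ∨ crit) = {Wait, Done, Grant}
AF (start ∨ crit): least fixpoint, start Z0 = {Wait, Done, Grant}, add states with every successor in Z. Z1 = {Wait, Done, Hold, Sync, Grant}; fixed.
Sat(AF (start ∨ crit)) = {Wait, Done, Hold, Sync, Grant}
|Sat(AF (start ∨ crit))| = |{Wait, Done, Hold, Sync, Grant}| = 5.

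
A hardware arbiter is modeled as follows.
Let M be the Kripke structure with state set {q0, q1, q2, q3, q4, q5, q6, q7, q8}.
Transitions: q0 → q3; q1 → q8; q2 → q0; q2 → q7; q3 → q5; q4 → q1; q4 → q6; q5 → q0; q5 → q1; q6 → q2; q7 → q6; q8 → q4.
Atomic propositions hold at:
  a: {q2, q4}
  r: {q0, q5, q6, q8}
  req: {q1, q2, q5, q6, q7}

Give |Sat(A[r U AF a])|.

AF a: least fixpoint, start Z0 = {q2, q4}, add states with every successor in Z. Z1 = {q2, q4, q6, q8}; Z2 = {q1, q2, q4, q6, q7, q8}; fixed.
Sat(AF a) = {q1, q2, q4, q6, q7, q8}
A[r U AF a]: least fixpoint, start Z0 = Sat(AF a) = {q1, q2, q4, q6, q7, q8}, add states in Sat(r) with every successor in Z. Already a fixed point.
Sat(A[r U AF a]) = {q1, q2, q4, q6, q7, q8}
|Sat(A[r U AF a])| = |{q1, q2, q4, q6, q7, q8}| = 6.

6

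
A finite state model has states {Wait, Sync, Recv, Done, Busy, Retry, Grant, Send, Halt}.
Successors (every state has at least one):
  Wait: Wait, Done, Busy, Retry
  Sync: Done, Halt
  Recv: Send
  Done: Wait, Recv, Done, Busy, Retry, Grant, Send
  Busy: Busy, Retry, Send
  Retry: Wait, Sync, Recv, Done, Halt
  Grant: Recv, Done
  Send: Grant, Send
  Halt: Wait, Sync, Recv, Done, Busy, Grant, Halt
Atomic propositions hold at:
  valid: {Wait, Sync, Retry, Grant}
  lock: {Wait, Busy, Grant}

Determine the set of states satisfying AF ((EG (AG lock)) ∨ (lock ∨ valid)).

AG lock: greatest fixpoint, start Z0 = {Wait, Busy, Grant}, keep only states in Sat with every successor in Z. Z1 = ∅; fixed.
Sat(AG lock) = ∅
EG (AG lock): greatest fixpoint, start Z0 = ∅, keep only states in Sat with some successor in Z. Already a fixed point.
Sat(EG (AG lock)) = ∅
Sat(lock ∨ valid) = {Wait, Sync, Busy, Retry, Grant}
Sat((EG (AG lock)) ∨ (lock ∨ valid)) = {Wait, Sync, Busy, Retry, Grant}
AF ((EG (AG lock)) ∨ (lock ∨ valid)): least fixpoint, start Z0 = {Wait, Sync, Busy, Retry, Grant}, add states with every successor in Z. Already a fixed point.
Sat(AF ((EG (AG lock)) ∨ (lock ∨ valid))) = {Wait, Sync, Busy, Retry, Grant}

{Wait, Sync, Busy, Retry, Grant}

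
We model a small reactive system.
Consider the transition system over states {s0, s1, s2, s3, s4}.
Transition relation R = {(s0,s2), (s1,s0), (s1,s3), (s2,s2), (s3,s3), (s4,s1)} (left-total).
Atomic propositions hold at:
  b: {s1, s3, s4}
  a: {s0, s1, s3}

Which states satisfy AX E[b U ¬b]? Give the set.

{s0, s2, s4}

Sat(¬b) = {s0, s2}
E[b U ¬b]: least fixpoint, start Z0 = Sat(¬b) = {s0, s2}, add states in Sat(b) with some successor in Z. Z1 = {s0, s1, s2}; Z2 = {s0, s1, s2, s4}; fixed.
Sat(E[b U ¬b]) = {s0, s1, s2, s4}
Sat(AX E[b U ¬b]) = {s : every successor in {s0, s1, s2, s4}} = {s0, s2, s4}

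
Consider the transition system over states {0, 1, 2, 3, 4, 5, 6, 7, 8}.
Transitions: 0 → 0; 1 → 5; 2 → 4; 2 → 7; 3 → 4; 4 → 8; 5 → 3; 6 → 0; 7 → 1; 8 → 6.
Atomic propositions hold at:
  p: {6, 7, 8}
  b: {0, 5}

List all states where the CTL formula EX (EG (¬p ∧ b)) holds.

{0, 6}

Sat(¬p) = {0, 1, 2, 3, 4, 5}
Sat(¬p ∧ b) = {0, 5}
EG (¬p ∧ b): greatest fixpoint, start Z0 = {0, 5}, keep only states in Sat with some successor in Z. Z1 = {0}; fixed.
Sat(EG (¬p ∧ b)) = {0}
Sat(EX (EG (¬p ∧ b))) = {s : some successor in {0}} = {0, 6}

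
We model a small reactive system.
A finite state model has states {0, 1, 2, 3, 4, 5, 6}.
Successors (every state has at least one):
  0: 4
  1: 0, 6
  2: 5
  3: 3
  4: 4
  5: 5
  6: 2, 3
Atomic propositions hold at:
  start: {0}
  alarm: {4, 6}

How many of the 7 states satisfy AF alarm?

AF alarm: least fixpoint, start Z0 = {4, 6}, add states with every successor in Z. Z1 = {0, 4, 6}; Z2 = {0, 1, 4, 6}; fixed.
Sat(AF alarm) = {0, 1, 4, 6}
|Sat(AF alarm)| = |{0, 1, 4, 6}| = 4.

4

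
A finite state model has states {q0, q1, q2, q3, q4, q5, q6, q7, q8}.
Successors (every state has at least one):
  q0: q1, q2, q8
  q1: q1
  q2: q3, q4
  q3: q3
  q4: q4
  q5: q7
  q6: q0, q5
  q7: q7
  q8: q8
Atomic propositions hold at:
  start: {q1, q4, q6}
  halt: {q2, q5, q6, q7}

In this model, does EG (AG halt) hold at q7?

Yes

AG halt: greatest fixpoint, start Z0 = {q2, q5, q6, q7}, keep only states in Sat with every successor in Z. Z1 = {q5, q7}; fixed.
Sat(AG halt) = {q5, q7}
EG (AG halt): greatest fixpoint, start Z0 = {q5, q7}, keep only states in Sat with some successor in Z. Already a fixed point.
Sat(EG (AG halt)) = {q5, q7}
q7 ∈ Sat(EG (AG halt)) = {q5, q7}, so the formula holds at q7.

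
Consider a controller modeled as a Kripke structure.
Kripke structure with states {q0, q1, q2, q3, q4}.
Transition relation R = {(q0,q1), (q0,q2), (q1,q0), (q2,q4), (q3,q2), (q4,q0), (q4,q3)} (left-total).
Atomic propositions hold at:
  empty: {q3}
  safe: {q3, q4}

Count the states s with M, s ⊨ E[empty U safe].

2

E[empty U safe]: least fixpoint, start Z0 = Sat(safe) = {q3, q4}, add states in Sat(empty) with some successor in Z. Already a fixed point.
Sat(E[empty U safe]) = {q3, q4}
|Sat(E[empty U safe])| = |{q3, q4}| = 2.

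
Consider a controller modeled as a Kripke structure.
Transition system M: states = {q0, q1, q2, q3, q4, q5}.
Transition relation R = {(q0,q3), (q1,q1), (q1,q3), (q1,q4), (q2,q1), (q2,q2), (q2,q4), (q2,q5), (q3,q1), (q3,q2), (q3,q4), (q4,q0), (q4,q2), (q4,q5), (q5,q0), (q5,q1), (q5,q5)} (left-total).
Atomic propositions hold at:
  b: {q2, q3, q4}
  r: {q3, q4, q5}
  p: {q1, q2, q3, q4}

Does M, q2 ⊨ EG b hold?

EG b: greatest fixpoint, start Z0 = {q2, q3, q4}, keep only states in Sat with some successor in Z. Already a fixed point.
Sat(EG b) = {q2, q3, q4}
q2 ∈ Sat(EG b) = {q2, q3, q4}, so the formula holds at q2.

Yes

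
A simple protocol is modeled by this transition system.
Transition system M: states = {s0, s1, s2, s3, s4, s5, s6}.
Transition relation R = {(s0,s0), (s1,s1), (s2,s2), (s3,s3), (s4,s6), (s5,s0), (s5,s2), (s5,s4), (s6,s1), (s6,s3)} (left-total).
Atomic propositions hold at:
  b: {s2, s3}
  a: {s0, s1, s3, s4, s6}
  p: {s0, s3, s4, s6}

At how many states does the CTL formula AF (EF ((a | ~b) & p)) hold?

Sat(~b) = {s0, s1, s4, s5, s6}
Sat(a | ~b) = {s0, s1, s3, s4, s5, s6}
Sat((a | ~b) & p) = {s0, s3, s4, s6}
EF ((a | ~b) & p): least fixpoint, start Z0 = {s0, s3, s4, s6}, add states with some successor in Z. Z1 = {s0, s3, s4, s5, s6}; fixed.
Sat(EF ((a | ~b) & p)) = {s0, s3, s4, s5, s6}
AF (EF ((a | ~b) & p)): least fixpoint, start Z0 = {s0, s3, s4, s5, s6}, add states with every successor in Z. Already a fixed point.
Sat(AF (EF ((a | ~b) & p))) = {s0, s3, s4, s5, s6}
|Sat(AF (EF ((a | ~b) & p)))| = |{s0, s3, s4, s5, s6}| = 5.

5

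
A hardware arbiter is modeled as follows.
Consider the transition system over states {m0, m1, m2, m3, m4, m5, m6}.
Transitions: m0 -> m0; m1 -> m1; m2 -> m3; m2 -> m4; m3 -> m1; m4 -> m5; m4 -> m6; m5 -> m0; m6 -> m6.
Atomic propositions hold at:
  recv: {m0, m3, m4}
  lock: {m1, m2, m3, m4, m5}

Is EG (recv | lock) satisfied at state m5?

Yes

Sat(recv | lock) = {m0, m1, m2, m3, m4, m5}
EG (recv | lock): greatest fixpoint, start Z0 = {m0, m1, m2, m3, m4, m5}, keep only states in Sat with some successor in Z. Already a fixed point.
Sat(EG (recv | lock)) = {m0, m1, m2, m3, m4, m5}
m5 ∈ Sat(EG (recv | lock)) = {m0, m1, m2, m3, m4, m5}, so the formula holds at m5.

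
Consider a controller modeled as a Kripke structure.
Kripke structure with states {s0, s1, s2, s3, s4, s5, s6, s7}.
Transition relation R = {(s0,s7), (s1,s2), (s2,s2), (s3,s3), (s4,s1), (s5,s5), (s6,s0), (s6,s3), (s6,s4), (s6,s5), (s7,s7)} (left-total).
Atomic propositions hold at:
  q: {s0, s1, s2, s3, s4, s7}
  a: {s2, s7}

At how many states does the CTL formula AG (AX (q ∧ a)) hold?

Sat(q ∧ a) = {s2, s7}
Sat(AX (q ∧ a)) = {s : every successor in {s2, s7}} = {s0, s1, s2, s7}
AG (AX (q ∧ a)): greatest fixpoint, start Z0 = {s0, s1, s2, s7}, keep only states in Sat with every successor in Z. Already a fixed point.
Sat(AG (AX (q ∧ a))) = {s0, s1, s2, s7}
|Sat(AG (AX (q ∧ a)))| = |{s0, s1, s2, s7}| = 4.

4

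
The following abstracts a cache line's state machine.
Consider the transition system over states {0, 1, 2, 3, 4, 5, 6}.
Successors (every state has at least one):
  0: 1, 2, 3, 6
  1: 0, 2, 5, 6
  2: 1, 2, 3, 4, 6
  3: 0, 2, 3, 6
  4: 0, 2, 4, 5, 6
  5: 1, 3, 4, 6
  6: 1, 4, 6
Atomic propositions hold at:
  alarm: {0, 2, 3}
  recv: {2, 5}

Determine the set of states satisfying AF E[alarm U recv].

E[alarm U recv]: least fixpoint, start Z0 = Sat(recv) = {2, 5}, add states in Sat(alarm) with some successor in Z. Z1 = {0, 2, 3, 5}; fixed.
Sat(E[alarm U recv]) = {0, 2, 3, 5}
AF E[alarm U recv]: least fixpoint, start Z0 = {0, 2, 3, 5}, add states with every successor in Z. Already a fixed point.
Sat(AF E[alarm U recv]) = {0, 2, 3, 5}

{0, 2, 3, 5}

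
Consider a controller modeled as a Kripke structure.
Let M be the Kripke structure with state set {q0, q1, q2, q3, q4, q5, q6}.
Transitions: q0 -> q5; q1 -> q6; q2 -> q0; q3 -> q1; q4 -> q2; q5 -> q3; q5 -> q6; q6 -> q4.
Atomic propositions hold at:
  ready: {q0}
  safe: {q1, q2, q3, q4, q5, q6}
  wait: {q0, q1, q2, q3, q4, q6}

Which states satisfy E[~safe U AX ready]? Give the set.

Sat(~safe) = {q0}
Sat(AX ready) = {s : every successor in {q0}} = {q2}
E[~safe U AX ready]: least fixpoint, start Z0 = Sat(AX ready) = {q2}, add states in Sat(~safe) with some successor in Z. Already a fixed point.
Sat(E[~safe U AX ready]) = {q2}

{q2}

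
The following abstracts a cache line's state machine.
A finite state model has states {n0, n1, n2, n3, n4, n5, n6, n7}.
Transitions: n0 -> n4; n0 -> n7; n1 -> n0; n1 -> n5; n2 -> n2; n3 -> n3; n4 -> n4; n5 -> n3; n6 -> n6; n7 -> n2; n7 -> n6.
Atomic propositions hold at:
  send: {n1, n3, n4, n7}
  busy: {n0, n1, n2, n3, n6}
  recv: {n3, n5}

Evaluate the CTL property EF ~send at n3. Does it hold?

No

Sat(~send) = {n0, n2, n5, n6}
EF ~send: least fixpoint, start Z0 = {n0, n2, n5, n6}, add states with some successor in Z. Z1 = {n0, n1, n2, n5, n6, n7}; fixed.
Sat(EF ~send) = {n0, n1, n2, n5, n6, n7}
n3 ∉ Sat(EF ~send) = {n0, n1, n2, n5, n6, n7}, so the formula does not hold at n3.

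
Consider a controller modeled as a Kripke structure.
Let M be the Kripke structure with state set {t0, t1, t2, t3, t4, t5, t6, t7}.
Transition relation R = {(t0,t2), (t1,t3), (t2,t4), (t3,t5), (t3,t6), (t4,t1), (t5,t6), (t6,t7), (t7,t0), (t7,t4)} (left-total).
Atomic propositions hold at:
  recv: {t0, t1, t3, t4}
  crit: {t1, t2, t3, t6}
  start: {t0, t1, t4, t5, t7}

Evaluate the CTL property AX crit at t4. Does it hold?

Sat(AX crit) = {s : every successor in {t1, t2, t3, t6}} = {t0, t1, t4, t5}
t4 ∈ Sat(AX crit) = {t0, t1, t4, t5}, so the formula holds at t4.

Yes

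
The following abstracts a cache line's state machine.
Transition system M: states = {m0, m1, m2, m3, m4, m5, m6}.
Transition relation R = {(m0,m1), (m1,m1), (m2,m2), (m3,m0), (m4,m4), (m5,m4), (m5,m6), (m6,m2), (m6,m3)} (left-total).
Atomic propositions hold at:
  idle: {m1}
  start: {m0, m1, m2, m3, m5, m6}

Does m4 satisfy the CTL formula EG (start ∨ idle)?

No

Sat(start ∨ idle) = {m0, m1, m2, m3, m5, m6}
EG (start ∨ idle): greatest fixpoint, start Z0 = {m0, m1, m2, m3, m5, m6}, keep only states in Sat with some successor in Z. Already a fixed point.
Sat(EG (start ∨ idle)) = {m0, m1, m2, m3, m5, m6}
m4 ∉ Sat(EG (start ∨ idle)) = {m0, m1, m2, m3, m5, m6}, so the formula does not hold at m4.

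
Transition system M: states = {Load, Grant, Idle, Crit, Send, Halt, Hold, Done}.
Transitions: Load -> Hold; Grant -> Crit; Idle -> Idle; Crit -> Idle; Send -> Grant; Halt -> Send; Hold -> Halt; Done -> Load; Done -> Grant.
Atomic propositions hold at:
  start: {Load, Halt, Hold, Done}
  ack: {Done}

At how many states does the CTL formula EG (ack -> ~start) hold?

7

Sat(~start) = {Grant, Idle, Crit, Send}
Sat(ack -> ~start) = {Load, Grant, Idle, Crit, Send, Halt, Hold}
EG (ack -> ~start): greatest fixpoint, start Z0 = {Load, Grant, Idle, Crit, Send, Halt, Hold}, keep only states in Sat with some successor in Z. Already a fixed point.
Sat(EG (ack -> ~start)) = {Load, Grant, Idle, Crit, Send, Halt, Hold}
|Sat(EG (ack -> ~start))| = |{Load, Grant, Idle, Crit, Send, Halt, Hold}| = 7.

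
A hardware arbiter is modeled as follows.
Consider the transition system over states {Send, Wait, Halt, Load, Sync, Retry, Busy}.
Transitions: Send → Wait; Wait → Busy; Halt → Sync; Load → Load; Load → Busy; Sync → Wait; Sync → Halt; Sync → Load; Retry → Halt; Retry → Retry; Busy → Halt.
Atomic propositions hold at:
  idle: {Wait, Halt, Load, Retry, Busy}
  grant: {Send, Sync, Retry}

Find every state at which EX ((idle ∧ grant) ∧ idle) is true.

{Retry}

Sat(idle ∧ grant) = {Retry}
Sat((idle ∧ grant) ∧ idle) = {Retry}
Sat(EX ((idle ∧ grant) ∧ idle)) = {s : some successor in {Retry}} = {Retry}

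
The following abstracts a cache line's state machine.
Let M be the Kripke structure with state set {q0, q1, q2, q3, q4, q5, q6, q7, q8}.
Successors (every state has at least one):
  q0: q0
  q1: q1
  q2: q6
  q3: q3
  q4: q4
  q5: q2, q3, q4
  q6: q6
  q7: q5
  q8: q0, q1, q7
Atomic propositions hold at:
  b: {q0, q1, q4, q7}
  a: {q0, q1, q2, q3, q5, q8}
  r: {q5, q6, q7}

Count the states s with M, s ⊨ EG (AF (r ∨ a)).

Sat(r ∨ a) = {q0, q1, q2, q3, q5, q6, q7, q8}
AF (r ∨ a): least fixpoint, start Z0 = {q0, q1, q2, q3, q5, q6, q7, q8}, add states with every successor in Z. Already a fixed point.
Sat(AF (r ∨ a)) = {q0, q1, q2, q3, q5, q6, q7, q8}
EG (AF (r ∨ a)): greatest fixpoint, start Z0 = {q0, q1, q2, q3, q5, q6, q7, q8}, keep only states in Sat with some successor in Z. Already a fixed point.
Sat(EG (AF (r ∨ a))) = {q0, q1, q2, q3, q5, q6, q7, q8}
|Sat(EG (AF (r ∨ a)))| = |{q0, q1, q2, q3, q5, q6, q7, q8}| = 8.

8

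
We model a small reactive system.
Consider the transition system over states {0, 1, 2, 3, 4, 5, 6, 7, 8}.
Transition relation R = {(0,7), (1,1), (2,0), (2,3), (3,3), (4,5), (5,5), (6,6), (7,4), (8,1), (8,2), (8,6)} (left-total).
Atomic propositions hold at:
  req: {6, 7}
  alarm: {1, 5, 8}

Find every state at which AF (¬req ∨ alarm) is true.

Sat(¬req) = {0, 1, 2, 3, 4, 5, 8}
Sat(¬req ∨ alarm) = {0, 1, 2, 3, 4, 5, 8}
AF (¬req ∨ alarm): least fixpoint, start Z0 = {0, 1, 2, 3, 4, 5, 8}, add states with every successor in Z. Z1 = {0, 1, 2, 3, 4, 5, 7, 8}; fixed.
Sat(AF (¬req ∨ alarm)) = {0, 1, 2, 3, 4, 5, 7, 8}

{0, 1, 2, 3, 4, 5, 7, 8}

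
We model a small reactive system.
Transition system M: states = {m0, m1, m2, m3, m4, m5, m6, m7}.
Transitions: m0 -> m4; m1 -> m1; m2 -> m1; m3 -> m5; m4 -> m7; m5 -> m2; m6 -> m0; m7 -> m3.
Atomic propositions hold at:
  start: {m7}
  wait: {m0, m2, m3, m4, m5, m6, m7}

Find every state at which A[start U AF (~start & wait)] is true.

{m0, m2, m3, m4, m5, m6, m7}

Sat(~start) = {m0, m1, m2, m3, m4, m5, m6}
Sat(~start & wait) = {m0, m2, m3, m4, m5, m6}
AF (~start & wait): least fixpoint, start Z0 = {m0, m2, m3, m4, m5, m6}, add states with every successor in Z. Z1 = {m0, m2, m3, m4, m5, m6, m7}; fixed.
Sat(AF (~start & wait)) = {m0, m2, m3, m4, m5, m6, m7}
A[start U AF (~start & wait)]: least fixpoint, start Z0 = Sat(AF (~start & wait)) = {m0, m2, m3, m4, m5, m6, m7}, add states in Sat(start) with every successor in Z. Already a fixed point.
Sat(A[start U AF (~start & wait)]) = {m0, m2, m3, m4, m5, m6, m7}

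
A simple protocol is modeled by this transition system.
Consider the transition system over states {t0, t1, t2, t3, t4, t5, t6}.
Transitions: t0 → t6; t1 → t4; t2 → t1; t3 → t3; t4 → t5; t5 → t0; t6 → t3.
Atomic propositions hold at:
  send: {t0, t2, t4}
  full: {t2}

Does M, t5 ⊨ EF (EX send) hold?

Sat(EX send) = {s : some successor in {t0, t2, t4}} = {t1, t5}
EF (EX send): least fixpoint, start Z0 = {t1, t5}, add states with some successor in Z. Z1 = {t1, t2, t4, t5}; fixed.
Sat(EF (EX send)) = {t1, t2, t4, t5}
t5 ∈ Sat(EF (EX send)) = {t1, t2, t4, t5}, so the formula holds at t5.

Yes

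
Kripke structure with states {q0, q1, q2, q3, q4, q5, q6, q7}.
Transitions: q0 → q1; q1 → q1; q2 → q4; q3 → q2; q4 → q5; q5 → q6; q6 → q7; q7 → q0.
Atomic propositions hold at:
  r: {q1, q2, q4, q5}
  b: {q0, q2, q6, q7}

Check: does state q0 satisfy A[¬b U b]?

Sat(¬b) = {q1, q3, q4, q5}
A[¬b U b]: least fixpoint, start Z0 = Sat(b) = {q0, q2, q6, q7}, add states in Sat(¬b) with every successor in Z. Z1 = {q0, q2, q3, q5, q6, q7}; Z2 = {q0, q2, q3, q4, q5, q6, q7}; fixed.
Sat(A[¬b U b]) = {q0, q2, q3, q4, q5, q6, q7}
q0 ∈ Sat(A[¬b U b]) = {q0, q2, q3, q4, q5, q6, q7}, so the formula holds at q0.

Yes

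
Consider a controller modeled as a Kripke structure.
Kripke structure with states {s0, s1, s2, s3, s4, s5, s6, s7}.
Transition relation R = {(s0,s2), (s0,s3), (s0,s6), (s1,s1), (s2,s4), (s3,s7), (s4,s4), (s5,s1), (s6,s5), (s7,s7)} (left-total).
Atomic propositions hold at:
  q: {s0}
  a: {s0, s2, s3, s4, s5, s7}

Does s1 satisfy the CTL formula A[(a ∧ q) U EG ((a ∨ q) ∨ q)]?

No

Sat(a ∧ q) = {s0}
Sat(a ∨ q) = {s0, s2, s3, s4, s5, s7}
Sat((a ∨ q) ∨ q) = {s0, s2, s3, s4, s5, s7}
EG ((a ∨ q) ∨ q): greatest fixpoint, start Z0 = {s0, s2, s3, s4, s5, s7}, keep only states in Sat with some successor in Z. Z1 = {s0, s2, s3, s4, s7}; fixed.
Sat(EG ((a ∨ q) ∨ q)) = {s0, s2, s3, s4, s7}
A[(a ∧ q) U EG ((a ∨ q) ∨ q)]: least fixpoint, start Z0 = Sat(EG ((a ∨ q) ∨ q)) = {s0, s2, s3, s4, s7}, add states in Sat(a ∧ q) with every successor in Z. Already a fixed point.
Sat(A[(a ∧ q) U EG ((a ∨ q) ∨ q)]) = {s0, s2, s3, s4, s7}
s1 ∉ Sat(A[(a ∧ q) U EG ((a ∨ q) ∨ q)]) = {s0, s2, s3, s4, s7}, so the formula does not hold at s1.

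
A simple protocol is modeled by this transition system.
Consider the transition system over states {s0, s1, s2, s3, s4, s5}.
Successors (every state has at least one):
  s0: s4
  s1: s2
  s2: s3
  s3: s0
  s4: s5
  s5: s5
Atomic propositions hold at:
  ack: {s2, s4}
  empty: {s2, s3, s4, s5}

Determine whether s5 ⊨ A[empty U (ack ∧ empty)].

No

Sat(ack ∧ empty) = {s2, s4}
A[empty U (ack ∧ empty)]: least fixpoint, start Z0 = Sat((ack ∧ empty)) = {s2, s4}, add states in Sat(empty) with every successor in Z. Already a fixed point.
Sat(A[empty U (ack ∧ empty)]) = {s2, s4}
s5 ∉ Sat(A[empty U (ack ∧ empty)]) = {s2, s4}, so the formula does not hold at s5.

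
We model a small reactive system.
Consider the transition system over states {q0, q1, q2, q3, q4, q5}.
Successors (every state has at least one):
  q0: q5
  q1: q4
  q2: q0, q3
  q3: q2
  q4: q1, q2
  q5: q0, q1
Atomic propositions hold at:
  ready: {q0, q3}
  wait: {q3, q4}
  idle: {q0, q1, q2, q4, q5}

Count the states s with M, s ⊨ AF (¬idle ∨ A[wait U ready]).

Sat(¬idle) = {q3}
A[wait U ready]: least fixpoint, start Z0 = Sat(ready) = {q0, q3}, add states in Sat(wait) with every successor in Z. Already a fixed point.
Sat(A[wait U ready]) = {q0, q3}
Sat(¬idle ∨ A[wait U ready]) = {q0, q3}
AF (¬idle ∨ A[wait U ready]): least fixpoint, start Z0 = {q0, q3}, add states with every successor in Z. Z1 = {q0, q2, q3}; fixed.
Sat(AF (¬idle ∨ A[wait U ready])) = {q0, q2, q3}
|Sat(AF (¬idle ∨ A[wait U ready]))| = |{q0, q2, q3}| = 3.

3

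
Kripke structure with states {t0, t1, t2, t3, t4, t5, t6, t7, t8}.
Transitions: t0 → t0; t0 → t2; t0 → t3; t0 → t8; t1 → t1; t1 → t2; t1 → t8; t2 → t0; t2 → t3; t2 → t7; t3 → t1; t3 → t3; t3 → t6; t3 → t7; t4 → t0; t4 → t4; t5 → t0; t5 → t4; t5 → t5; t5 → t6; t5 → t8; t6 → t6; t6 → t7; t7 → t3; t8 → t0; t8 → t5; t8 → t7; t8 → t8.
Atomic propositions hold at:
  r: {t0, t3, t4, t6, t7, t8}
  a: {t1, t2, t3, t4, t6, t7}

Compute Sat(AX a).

{t3, t6, t7}

Sat(AX a) = {s : every successor in {t1, t2, t3, t4, t6, t7}} = {t3, t6, t7}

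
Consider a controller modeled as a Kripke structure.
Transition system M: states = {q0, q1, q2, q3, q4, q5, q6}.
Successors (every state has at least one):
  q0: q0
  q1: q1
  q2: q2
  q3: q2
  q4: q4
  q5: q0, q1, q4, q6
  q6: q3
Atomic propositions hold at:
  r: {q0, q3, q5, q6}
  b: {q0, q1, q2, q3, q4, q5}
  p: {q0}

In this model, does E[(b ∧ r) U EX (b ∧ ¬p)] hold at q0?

Sat(b ∧ r) = {q0, q3, q5}
Sat(¬p) = {q1, q2, q3, q4, q5, q6}
Sat(b ∧ ¬p) = {q1, q2, q3, q4, q5}
Sat(EX (b ∧ ¬p)) = {s : some successor in {q1, q2, q3, q4, q5}} = {q1, q2, q3, q4, q5, q6}
E[(b ∧ r) U EX (b ∧ ¬p)]: least fixpoint, start Z0 = Sat(EX (b ∧ ¬p)) = {q1, q2, q3, q4, q5, q6}, add states in Sat(b ∧ r) with some successor in Z. Already a fixed point.
Sat(E[(b ∧ r) U EX (b ∧ ¬p)]) = {q1, q2, q3, q4, q5, q6}
q0 ∉ Sat(E[(b ∧ r) U EX (b ∧ ¬p)]) = {q1, q2, q3, q4, q5, q6}, so the formula does not hold at q0.

No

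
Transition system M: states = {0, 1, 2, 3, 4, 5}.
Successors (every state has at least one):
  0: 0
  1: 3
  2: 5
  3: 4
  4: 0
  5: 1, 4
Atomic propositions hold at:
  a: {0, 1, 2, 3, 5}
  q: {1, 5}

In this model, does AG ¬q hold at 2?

Sat(¬q) = {0, 2, 3, 4}
AG ¬q: greatest fixpoint, start Z0 = {0, 2, 3, 4}, keep only states in Sat with every successor in Z. Z1 = {0, 3, 4}; fixed.
Sat(AG ¬q) = {0, 3, 4}
2 ∉ Sat(AG ¬q) = {0, 3, 4}, so the formula does not hold at 2.

No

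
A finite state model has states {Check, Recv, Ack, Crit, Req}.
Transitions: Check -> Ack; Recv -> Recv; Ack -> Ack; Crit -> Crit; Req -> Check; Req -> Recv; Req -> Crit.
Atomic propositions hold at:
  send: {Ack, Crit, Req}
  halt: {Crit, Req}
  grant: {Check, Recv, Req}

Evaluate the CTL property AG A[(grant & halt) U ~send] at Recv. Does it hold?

Sat(grant & halt) = {Req}
Sat(~send) = {Check, Recv}
A[(grant & halt) U ~send]: least fixpoint, start Z0 = Sat(~send) = {Check, Recv}, add states in Sat(grant & halt) with every successor in Z. Already a fixed point.
Sat(A[(grant & halt) U ~send]) = {Check, Recv}
AG A[(grant & halt) U ~send]: greatest fixpoint, start Z0 = {Check, Recv}, keep only states in Sat with every successor in Z. Z1 = {Recv}; fixed.
Sat(AG A[(grant & halt) U ~send]) = {Recv}
Recv ∈ Sat(AG A[(grant & halt) U ~send]) = {Recv}, so the formula holds at Recv.

Yes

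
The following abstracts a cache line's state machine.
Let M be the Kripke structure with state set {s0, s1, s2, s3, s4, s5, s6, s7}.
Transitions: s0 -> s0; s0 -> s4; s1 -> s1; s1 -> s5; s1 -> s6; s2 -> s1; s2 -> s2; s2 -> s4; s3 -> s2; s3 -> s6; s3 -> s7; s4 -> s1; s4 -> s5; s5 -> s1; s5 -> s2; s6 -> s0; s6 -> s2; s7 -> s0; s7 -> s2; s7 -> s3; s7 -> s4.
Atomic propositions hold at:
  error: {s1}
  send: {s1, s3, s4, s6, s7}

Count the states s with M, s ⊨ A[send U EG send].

4

EG send: greatest fixpoint, start Z0 = {s1, s3, s4, s6, s7}, keep only states in Sat with some successor in Z. Z1 = {s1, s3, s4, s7}; fixed.
Sat(EG send) = {s1, s3, s4, s7}
A[send U EG send]: least fixpoint, start Z0 = Sat(EG send) = {s1, s3, s4, s7}, add states in Sat(send) with every successor in Z. Already a fixed point.
Sat(A[send U EG send]) = {s1, s3, s4, s7}
|Sat(A[send U EG send])| = |{s1, s3, s4, s7}| = 4.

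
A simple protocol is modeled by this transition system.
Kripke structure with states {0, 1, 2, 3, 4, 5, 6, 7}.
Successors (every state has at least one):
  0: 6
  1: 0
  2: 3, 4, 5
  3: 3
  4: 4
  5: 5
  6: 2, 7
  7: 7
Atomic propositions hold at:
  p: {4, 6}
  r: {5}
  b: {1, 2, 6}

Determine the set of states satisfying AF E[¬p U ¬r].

Sat(¬p) = {0, 1, 2, 3, 5, 7}
Sat(¬r) = {0, 1, 2, 3, 4, 6, 7}
E[¬p U ¬r]: least fixpoint, start Z0 = Sat(¬r) = {0, 1, 2, 3, 4, 6, 7}, add states in Sat(¬p) with some successor in Z. Already a fixed point.
Sat(E[¬p U ¬r]) = {0, 1, 2, 3, 4, 6, 7}
AF E[¬p U ¬r]: least fixpoint, start Z0 = {0, 1, 2, 3, 4, 6, 7}, add states with every successor in Z. Already a fixed point.
Sat(AF E[¬p U ¬r]) = {0, 1, 2, 3, 4, 6, 7}

{0, 1, 2, 3, 4, 6, 7}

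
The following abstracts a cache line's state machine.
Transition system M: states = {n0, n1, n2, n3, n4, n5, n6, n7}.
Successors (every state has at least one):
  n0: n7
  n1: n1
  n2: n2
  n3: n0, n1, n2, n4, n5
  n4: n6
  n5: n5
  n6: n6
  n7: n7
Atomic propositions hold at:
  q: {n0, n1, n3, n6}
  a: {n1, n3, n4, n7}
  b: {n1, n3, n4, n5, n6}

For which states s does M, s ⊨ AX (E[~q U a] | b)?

Sat(~q) = {n2, n4, n5, n7}
E[~q U a]: least fixpoint, start Z0 = Sat(a) = {n1, n3, n4, n7}, add states in Sat(~q) with some successor in Z. Already a fixed point.
Sat(E[~q U a]) = {n1, n3, n4, n7}
Sat(E[~q U a] | b) = {n1, n3, n4, n5, n6, n7}
Sat(AX (E[~q U a] | b)) = {s : every successor in {n1, n3, n4, n5, n6, n7}} = {n0, n1, n4, n5, n6, n7}

{n0, n1, n4, n5, n6, n7}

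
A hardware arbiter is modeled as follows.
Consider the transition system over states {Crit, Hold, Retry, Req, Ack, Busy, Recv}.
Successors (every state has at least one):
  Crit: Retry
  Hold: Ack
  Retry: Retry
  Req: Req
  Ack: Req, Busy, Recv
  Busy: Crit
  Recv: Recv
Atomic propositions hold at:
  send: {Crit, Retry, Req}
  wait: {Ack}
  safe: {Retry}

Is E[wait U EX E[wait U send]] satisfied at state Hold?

E[wait U send]: least fixpoint, start Z0 = Sat(send) = {Crit, Retry, Req}, add states in Sat(wait) with some successor in Z. Z1 = {Crit, Retry, Req, Ack}; fixed.
Sat(E[wait U send]) = {Crit, Retry, Req, Ack}
Sat(EX E[wait U send]) = {s : some successor in {Crit, Retry, Req, Ack}} = {Crit, Hold, Retry, Req, Ack, Busy}
E[wait U EX E[wait U send]]: least fixpoint, start Z0 = Sat(EX E[wait U send]) = {Crit, Hold, Retry, Req, Ack, Busy}, add states in Sat(wait) with some successor in Z. Already a fixed point.
Sat(E[wait U EX E[wait U send]]) = {Crit, Hold, Retry, Req, Ack, Busy}
Hold ∈ Sat(E[wait U EX E[wait U send]]) = {Crit, Hold, Retry, Req, Ack, Busy}, so the formula holds at Hold.

Yes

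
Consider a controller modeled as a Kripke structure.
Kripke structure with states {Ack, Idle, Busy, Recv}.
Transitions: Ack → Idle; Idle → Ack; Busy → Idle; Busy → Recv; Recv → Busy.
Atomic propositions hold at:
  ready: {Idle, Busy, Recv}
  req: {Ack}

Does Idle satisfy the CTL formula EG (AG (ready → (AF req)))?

AF req: least fixpoint, start Z0 = {Ack}, add states with every successor in Z. Z1 = {Ack, Idle}; fixed.
Sat(AF req) = {Ack, Idle}
Sat(ready → (AF req)) = {Ack, Idle}
AG (ready → (AF req)): greatest fixpoint, start Z0 = {Ack, Idle}, keep only states in Sat with every successor in Z. Already a fixed point.
Sat(AG (ready → (AF req))) = {Ack, Idle}
EG (AG (ready → (AF req))): greatest fixpoint, start Z0 = {Ack, Idle}, keep only states in Sat with some successor in Z. Already a fixed point.
Sat(EG (AG (ready → (AF req)))) = {Ack, Idle}
Idle ∈ Sat(EG (AG (ready → (AF req)))) = {Ack, Idle}, so the formula holds at Idle.

Yes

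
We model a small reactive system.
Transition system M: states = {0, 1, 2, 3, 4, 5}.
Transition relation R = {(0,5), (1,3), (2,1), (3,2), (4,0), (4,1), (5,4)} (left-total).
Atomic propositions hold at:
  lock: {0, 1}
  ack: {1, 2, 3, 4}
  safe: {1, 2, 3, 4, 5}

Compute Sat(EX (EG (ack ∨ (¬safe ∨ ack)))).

Sat(¬safe) = {0}
Sat(¬safe ∨ ack) = {0, 1, 2, 3, 4}
Sat(ack ∨ (¬safe ∨ ack)) = {0, 1, 2, 3, 4}
EG (ack ∨ (¬safe ∨ ack)): greatest fixpoint, start Z0 = {0, 1, 2, 3, 4}, keep only states in Sat with some successor in Z. Z1 = {1, 2, 3, 4}; fixed.
Sat(EG (ack ∨ (¬safe ∨ ack))) = {1, 2, 3, 4}
Sat(EX (EG (ack ∨ (¬safe ∨ ack)))) = {s : some successor in {1, 2, 3, 4}} = {1, 2, 3, 4, 5}

{1, 2, 3, 4, 5}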